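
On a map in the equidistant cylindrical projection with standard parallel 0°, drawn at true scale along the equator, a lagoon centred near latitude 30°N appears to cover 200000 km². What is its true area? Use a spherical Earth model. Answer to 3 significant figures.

173000 km²

In the plate carrée (x = Rλ, y = Rφ), meridians are true-scale (h = 1) and parallels are stretched by k = sec φ.
Areal scale = h·k = 1 × sec φ; at 30°, h = 1.000, k = 1.155, so h·k = 1.155.
True area = apparent / (areal scale) = 200000 / 1.155 ≈ 173000 km².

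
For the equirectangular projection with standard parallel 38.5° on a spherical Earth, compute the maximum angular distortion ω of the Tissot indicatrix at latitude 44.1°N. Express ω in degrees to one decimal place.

4.9°

In the equirectangular projection with standard parallel φ₀ = 38.5° (x = Rλ cos φ₀, y = Rφ), meridians are true-scale (h = 1) and the parallel scale is k = cos φ₀ / cos φ.
At 44.1°: h = 1.000, k = 1.090; principal scales a = 1.090, b = 1.000.
sin(ω/2) = (a − b)/(a + b) = 0.08979/2.090 = 0.04297, so ω = 2 arcsin(0.04297) ≈ 4.9°.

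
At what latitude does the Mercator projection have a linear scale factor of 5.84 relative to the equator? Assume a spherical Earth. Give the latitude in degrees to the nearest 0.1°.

Mercator scale is k = sec φ = 1/cos φ.
1/cos φ = 5.84  ⇒  cos φ = 0.1712  ⇒  φ = arccos(0.1712) ≈ 80.1°.

80.1°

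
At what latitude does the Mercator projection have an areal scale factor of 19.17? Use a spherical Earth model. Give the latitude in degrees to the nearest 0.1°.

Mercator areal scale is sec²φ.
sec²φ = 19.17  ⇒  cos²φ = 0.05216  ⇒  cos φ = 0.2284.
φ = arccos(0.2284) ≈ 76.8°.

76.8°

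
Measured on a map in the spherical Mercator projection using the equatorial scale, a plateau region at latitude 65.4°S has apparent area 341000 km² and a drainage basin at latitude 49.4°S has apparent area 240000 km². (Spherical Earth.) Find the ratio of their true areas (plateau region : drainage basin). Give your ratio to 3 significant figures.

0.581

On Mercator the areal scale is sec²φ, so true area = apparent × cos²φ.
True area of plateau region: 341000 × cos²(65.4°) = 341000 × 0.1733 = 59090 km².
True area of drainage basin: 240000 × cos²(49.4°) = 240000 × 0.4235 = 101600 km².
Ratio = 59090 / 101600 ≈ 0.581.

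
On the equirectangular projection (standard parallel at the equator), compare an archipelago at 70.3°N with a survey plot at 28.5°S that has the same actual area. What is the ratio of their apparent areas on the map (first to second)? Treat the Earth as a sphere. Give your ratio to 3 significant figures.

2.61

For the equirectangular projection with φ₀ = 0 (plate carrée), h = 1 along meridians and k = sec φ along parallels.
Areal scale at 70.3°: h·k = 1.000 × 2.967 = 2.967.
Areal scale at 28.5°: h·k = 1.000 × 1.138 = 1.138.
Ratio = 2.967/1.138 ≈ 2.61.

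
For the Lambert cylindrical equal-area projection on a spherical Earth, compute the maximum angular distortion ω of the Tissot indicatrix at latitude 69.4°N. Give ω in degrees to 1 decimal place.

102.5°

The Lambert cylindrical equal-area projection is the cylindrical equal-area projection with its standard parallel at the equator (φ₀ = 0). For cylindrical equal-area with standard parallel φ₀, h = cos φ / cos φ₀ and k = cos φ₀ / cos φ, so h·k = 1.
At 69.4°: h = 0.3518, k = 2.842; principal scales a = 2.842, b = 0.3518.
sin(ω/2) = (a − b)/(a + b) = 2.490/3.194 = 0.7797, so ω = 2 arcsin(0.7797) ≈ 102.5°.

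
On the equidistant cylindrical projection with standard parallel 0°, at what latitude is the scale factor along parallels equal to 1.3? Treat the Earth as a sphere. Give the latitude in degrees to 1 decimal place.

Plate carrée: h = 1, k = sec φ along parallels.
sec φ = 1.3  ⇒  cos φ = 0.7692  ⇒  φ ≈ 39.7°.

39.7°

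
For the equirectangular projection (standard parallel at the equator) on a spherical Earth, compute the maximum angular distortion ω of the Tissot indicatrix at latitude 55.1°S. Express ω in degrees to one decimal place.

31.6°

For the equirectangular projection with φ₀ = 0 (plate carrée), h = 1 along meridians and k = sec φ along parallels.
At 55.1°: h = 1.000, k = 1.748; principal scales a = 1.748, b = 1.000.
sin(ω/2) = (a − b)/(a + b) = 0.7478/2.748 = 0.2721, so ω = 2 arcsin(0.2721) ≈ 31.6°.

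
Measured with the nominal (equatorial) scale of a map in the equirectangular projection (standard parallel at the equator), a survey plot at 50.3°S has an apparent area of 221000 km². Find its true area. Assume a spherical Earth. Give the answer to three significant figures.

141000 km²

For the equirectangular projection with φ₀ = 0 (plate carrée), h = 1 along meridians and k = sec φ along parallels.
Areal scale = h·k = 1 × sec φ; at 50.3°, h = 1.000, k = 1.566, so h·k = 1.566.
True area = apparent / (areal scale) = 221000 / 1.566 ≈ 141000 km².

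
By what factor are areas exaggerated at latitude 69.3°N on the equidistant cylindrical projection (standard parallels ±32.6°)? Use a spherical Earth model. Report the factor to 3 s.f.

2.38

The equidistant cylindrical projection with φ₀ = 32.6° has h = 1 (meridians true) and k = cos φ₀ / cos φ along parallels.
Areal scale = h·k = 1 × cos φ₀ / cos φ; at 69.3°, h = 1.000, k = 2.383, so h·k = 2.383.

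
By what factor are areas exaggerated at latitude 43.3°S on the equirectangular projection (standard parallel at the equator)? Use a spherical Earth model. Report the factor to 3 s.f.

1.37

In the plate carrée (x = Rλ, y = Rφ), meridians are true-scale (h = 1) and parallels are stretched by k = sec φ.
Areal scale = h·k = 1 × sec φ; at 43.3°, h = 1.000, k = 1.374, so h·k = 1.374.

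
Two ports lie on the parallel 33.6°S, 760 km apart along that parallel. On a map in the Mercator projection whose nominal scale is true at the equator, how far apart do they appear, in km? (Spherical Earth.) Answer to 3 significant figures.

Mercator is conformal, so the point scale is isotropic: h = k = sec φ = 1/cos φ.
Along the parallel, k = sec 33.6° = 1/0.8329 = 1.201.
Map distance = 760 × 1.201 ≈ 912 km.

912 km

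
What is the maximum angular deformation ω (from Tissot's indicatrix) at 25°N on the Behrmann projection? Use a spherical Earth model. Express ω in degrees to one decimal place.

5.2°

The Behrmann projection is cylindrical equal-area with φ₀ = 30°. A cylindrical equal-area projection with standard parallel φ₀ has meridian scale h = cos φ / cos φ₀ and parallel scale k = cos φ₀ / cos φ (so areas are preserved, h·k = 1).
At 25°: h = 1.047, k = 0.9556; principal scales a = 1.047, b = 0.9556.
sin(ω/2) = (a − b)/(a + b) = 0.09096/2.002 = 0.04543, so ω = 2 arcsin(0.04543) ≈ 5.2°.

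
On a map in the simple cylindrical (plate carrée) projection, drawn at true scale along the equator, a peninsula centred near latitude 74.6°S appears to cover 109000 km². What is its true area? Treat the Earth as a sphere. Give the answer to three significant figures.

In the plate carrée (x = Rλ, y = Rφ), meridians are true-scale (h = 1) and parallels are stretched by k = sec φ.
Areal scale = h·k = 1 × sec φ; at 74.6°, h = 1.000, k = 3.766, so h·k = 3.766.
True area = apparent / (areal scale) = 109000 / 3.766 ≈ 28900 km².

28900 km²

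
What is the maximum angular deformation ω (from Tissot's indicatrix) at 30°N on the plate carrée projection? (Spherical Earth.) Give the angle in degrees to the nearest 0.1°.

For the equirectangular projection with φ₀ = 0 (plate carrée), h = 1 along meridians and k = sec φ along parallels.
At 30°: h = 1.000, k = 1.155; principal scales a = 1.155, b = 1.000.
sin(ω/2) = (a − b)/(a + b) = 0.1547/2.155 = 0.07180, so ω = 2 arcsin(0.07180) ≈ 8.2°.

8.2°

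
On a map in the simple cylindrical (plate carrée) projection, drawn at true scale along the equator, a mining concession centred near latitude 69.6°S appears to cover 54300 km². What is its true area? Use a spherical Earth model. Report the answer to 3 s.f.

Plate carrée maps x = Rλ, y = Rφ. The meridian scale is h = 1 and the parallel scale is k = 1/cos φ = sec φ.
Areal scale = h·k = 1 × sec φ; at 69.6°, h = 1.000, k = 2.869, so h·k = 2.869.
True area = apparent / (areal scale) = 54300 / 2.869 ≈ 18900 km².

18900 km²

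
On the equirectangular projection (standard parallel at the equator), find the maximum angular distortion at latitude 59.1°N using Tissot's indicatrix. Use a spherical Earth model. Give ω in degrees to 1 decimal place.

37.5°

Plate carrée maps x = Rλ, y = Rφ. The meridian scale is h = 1 and the parallel scale is k = 1/cos φ = sec φ.
At 59.1°: h = 1.000, k = 1.947; principal scales a = 1.947, b = 1.000.
sin(ω/2) = (a − b)/(a + b) = 0.9473/2.947 = 0.3214, so ω = 2 arcsin(0.3214) ≈ 37.5°.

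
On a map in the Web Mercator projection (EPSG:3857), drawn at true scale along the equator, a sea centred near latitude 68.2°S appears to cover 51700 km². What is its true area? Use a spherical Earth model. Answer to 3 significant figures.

The Mercator projection is conformal; its linear scale factor is the same in every direction and equals sec φ = 1/cos φ.
Areal scale = k² = sec²φ = 1/cos²(68.2°) = 1/0.3714² = 7.251.
True area = apparent / (areal scale) = 51700 / 7.251 ≈ 7130 km².

7130 km²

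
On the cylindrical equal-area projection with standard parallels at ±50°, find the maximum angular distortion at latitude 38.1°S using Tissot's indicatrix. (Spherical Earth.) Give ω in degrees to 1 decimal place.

Cylindrical equal-area (φ₀ = 50°): h = cos φ / cos 50° along meridians, k = cos 50° / cos φ along parallels; h·k = 1.
At 38.1°: h = 1.224, k = 0.8168; principal scales a = 1.224, b = 0.8168.
sin(ω/2) = (a − b)/(a + b) = 0.4074/2.041 = 0.1996, so ω = 2 arcsin(0.1996) ≈ 23.0°.

23.0°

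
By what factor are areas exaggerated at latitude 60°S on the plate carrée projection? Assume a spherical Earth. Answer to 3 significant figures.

2.00

For the equirectangular projection with φ₀ = 0 (plate carrée), h = 1 along meridians and k = sec φ along parallels.
Areal scale = h·k = 1 × sec φ; at 60°, h = 1.000, k = 2.000, so h·k = 2.000.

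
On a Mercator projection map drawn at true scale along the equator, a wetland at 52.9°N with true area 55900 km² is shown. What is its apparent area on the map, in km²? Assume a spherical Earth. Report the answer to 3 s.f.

154000 km²

The Mercator projection is conformal; its linear scale factor is the same in every direction and equals sec φ = 1/cos φ.
Areal scale = k² = sec²φ = 1/cos²(52.9°) = 1/0.6032² = 2.748.
Apparent area = 55900 × 2.748 ≈ 154000 km².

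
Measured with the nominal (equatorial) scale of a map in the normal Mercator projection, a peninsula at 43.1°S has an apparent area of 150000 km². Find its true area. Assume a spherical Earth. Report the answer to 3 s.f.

80000 km²

Mercator is conformal, so the point scale is isotropic: h = k = sec φ = 1/cos φ.
Areal scale = k² = sec²φ = 1/cos²(43.1°) = 1/0.7302² = 1.876.
True area = apparent / (areal scale) = 150000 / 1.876 ≈ 80000 km².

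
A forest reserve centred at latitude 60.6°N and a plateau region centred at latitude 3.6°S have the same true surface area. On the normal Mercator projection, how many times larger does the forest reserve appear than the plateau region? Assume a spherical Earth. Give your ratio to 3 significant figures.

4.13

Mercator is conformal with k = sec φ, so areal scale = k² = sec²φ.
At 60.6°: sec²(60.6°) = 1/0.4909² = 4.150.
At 3.6°: sec²(3.6°) = 1/0.9980² = 1.004.
Ratio = 4.150/1.004 = cos²(3.6°)/cos²(60.6°) ≈ 4.13.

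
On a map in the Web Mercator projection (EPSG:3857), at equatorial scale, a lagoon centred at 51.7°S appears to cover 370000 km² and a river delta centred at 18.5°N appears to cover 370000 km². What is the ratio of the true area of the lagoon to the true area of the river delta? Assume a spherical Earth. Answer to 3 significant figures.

Since Mercator area scale is 1/cos²φ, the true area equals the apparent area multiplied by cos²φ.
True area of lagoon: 370000 × cos²(51.7°) = 370000 × 0.3841 = 142100 km².
True area of river delta: 370000 × cos²(18.5°) = 370000 × 0.8993 = 332700 km².
Ratio = 142100 / 332700 ≈ 0.427.

0.427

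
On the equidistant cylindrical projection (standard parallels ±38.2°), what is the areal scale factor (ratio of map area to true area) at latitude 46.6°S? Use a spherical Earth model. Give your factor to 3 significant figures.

The equidistant cylindrical projection with φ₀ = 38.2° has h = 1 (meridians true) and k = cos φ₀ / cos φ along parallels.
Areal scale = h·k = 1 × cos φ₀ / cos φ; at 46.6°, h = 1.000, k = 1.144, so h·k = 1.144.

1.14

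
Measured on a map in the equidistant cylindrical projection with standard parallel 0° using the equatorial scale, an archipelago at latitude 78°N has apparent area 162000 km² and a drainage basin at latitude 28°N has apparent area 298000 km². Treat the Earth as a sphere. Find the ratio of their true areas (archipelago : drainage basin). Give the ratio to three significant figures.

Plate carrée has h = 1 and k = sec φ, giving areal scale sec φ; true area = (apparent area) · cos φ.
True area of archipelago: 162000 × cos(78°) = 162000 × 0.2079 = 33680 km².
True area of drainage basin: 298000 × cos(28°) = 298000 × 0.8829 = 263100 km².
Ratio = 33680 / 263100 ≈ 0.128.

0.128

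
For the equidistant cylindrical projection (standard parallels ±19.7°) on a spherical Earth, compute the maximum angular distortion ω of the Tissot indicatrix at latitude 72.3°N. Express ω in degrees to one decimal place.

61.6°

With standard parallel φ₀ = 19.7°, the equirectangular projection gives x = Rλ cos φ₀, y = Rφ, so h = 1 and k = cos 19.7° / cos φ.
At 72.3°: h = 1.000, k = 3.097; principal scales a = 3.097, b = 1.000.
sin(ω/2) = (a − b)/(a + b) = 2.097/4.097 = 0.5118, so ω = 2 arcsin(0.5118) ≈ 61.6°.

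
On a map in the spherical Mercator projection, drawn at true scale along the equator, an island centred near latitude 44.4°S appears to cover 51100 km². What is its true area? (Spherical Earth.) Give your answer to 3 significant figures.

The Mercator projection is conformal; its linear scale factor is the same in every direction and equals sec φ = 1/cos φ.
Areal scale = k² = sec²φ = 1/cos²(44.4°) = 1/0.7145² = 1.959.
True area = apparent / (areal scale) = 51100 / 1.959 ≈ 26100 km².

26100 km²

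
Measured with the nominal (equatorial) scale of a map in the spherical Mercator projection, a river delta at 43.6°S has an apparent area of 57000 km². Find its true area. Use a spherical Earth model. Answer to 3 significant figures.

29900 km²

Mercator is conformal, so the point scale is isotropic: h = k = sec φ = 1/cos φ.
Areal scale = k² = sec²φ = 1/cos²(43.6°) = 1/0.7242² = 1.907.
True area = apparent / (areal scale) = 57000 / 1.907 ≈ 29900 km².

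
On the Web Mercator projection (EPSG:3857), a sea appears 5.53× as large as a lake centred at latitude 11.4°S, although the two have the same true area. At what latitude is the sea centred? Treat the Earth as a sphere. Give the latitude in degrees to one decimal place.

For equal true areas on Mercator, apparent areas scale as sec²φ, so the ratio is cos²φ₂ / cos²φ₁.
cos²φ₂ / cos²φ₁ = 5.53  ⇒  cos φ₁ = cos 11.4° / √5.53 = 0.9803/2.352 = 0.4169.
φ₁ = arccos(0.4169) ≈ 65.4°.

65.4°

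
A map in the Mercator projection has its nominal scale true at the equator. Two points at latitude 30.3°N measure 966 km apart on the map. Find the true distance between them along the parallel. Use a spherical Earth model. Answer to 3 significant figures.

For Mercator, h = k = sec φ (a conformal cylindrical projection has a single point scale, 1/cos φ).
Along the parallel at 30.3°, map distances are exaggerated by k = sec 30.3° = 1.158.
True distance = 966 / 1.158 = 966 × cos 30.3° ≈ 834 km.

834 km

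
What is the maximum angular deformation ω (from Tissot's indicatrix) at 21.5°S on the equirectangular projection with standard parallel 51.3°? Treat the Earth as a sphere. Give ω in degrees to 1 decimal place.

With standard parallel φ₀ = 51.3°, the equirectangular projection gives x = Rλ cos φ₀, y = Rφ, so h = 1 and k = cos 51.3° / cos φ.
At 21.5°: h = 1.000, k = 0.6720; principal scales a = 1.000, b = 0.6720.
sin(ω/2) = (a − b)/(a + b) = 0.3280/1.672 = 0.1962, so ω = 2 arcsin(0.1962) ≈ 22.6°.

22.6°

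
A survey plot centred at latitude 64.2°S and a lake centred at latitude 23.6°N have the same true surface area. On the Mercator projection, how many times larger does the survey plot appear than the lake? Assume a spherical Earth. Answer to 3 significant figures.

Mercator areal scale is sec²φ.
At 64.2°: sec²(64.2°) = 1/0.4352² = 5.279.
At 23.6°: sec²(23.6°) = 1/0.9164² = 1.191.
Ratio = 5.279/1.191 = cos²(23.6°)/cos²(64.2°) ≈ 4.43.

4.43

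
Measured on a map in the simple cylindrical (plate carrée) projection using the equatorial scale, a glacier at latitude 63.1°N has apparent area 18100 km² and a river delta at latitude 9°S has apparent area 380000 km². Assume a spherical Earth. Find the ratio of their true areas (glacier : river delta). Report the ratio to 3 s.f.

0.0218

Plate carrée has h = 1 and k = sec φ, giving areal scale sec φ; true area = (apparent area) · cos φ.
True area of glacier: 18100 × cos(63.1°) = 18100 × 0.4524 = 8189 km².
True area of river delta: 380000 × cos(9°) = 380000 × 0.9877 = 375300 km².
Ratio = 8189 / 375300 ≈ 0.0218.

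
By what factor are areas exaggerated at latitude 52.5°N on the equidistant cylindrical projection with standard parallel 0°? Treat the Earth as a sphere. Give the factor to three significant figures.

1.64

In the plate carrée (x = Rλ, y = Rφ), meridians are true-scale (h = 1) and parallels are stretched by k = sec φ.
Areal scale = h·k = 1 × sec φ; at 52.5°, h = 1.000, k = 1.643, so h·k = 1.643.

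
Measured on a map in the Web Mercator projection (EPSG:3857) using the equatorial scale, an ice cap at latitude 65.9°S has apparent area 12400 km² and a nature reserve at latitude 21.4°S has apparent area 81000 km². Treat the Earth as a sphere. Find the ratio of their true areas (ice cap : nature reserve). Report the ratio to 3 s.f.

0.0294

Mercator's areal exaggeration is sec²φ; hence true area = (apparent area) · cos²φ.
True area of ice cap: 12400 × cos²(65.9°) = 12400 × 0.1667 = 2067 km².
True area of nature reserve: 81000 × cos²(21.4°) = 81000 × 0.8669 = 70220 km².
Ratio = 2067 / 70220 ≈ 0.0294.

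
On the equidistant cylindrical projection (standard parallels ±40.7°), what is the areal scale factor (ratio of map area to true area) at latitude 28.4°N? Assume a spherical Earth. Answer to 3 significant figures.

With standard parallel φ₀ = 40.7°, the equirectangular projection gives x = Rλ cos φ₀, y = Rφ, so h = 1 and k = cos 40.7° / cos φ.
Areal scale = h·k = 1 × cos φ₀ / cos φ; at 28.4°, h = 1.000, k = 0.8619, so h·k = 0.8619.

0.862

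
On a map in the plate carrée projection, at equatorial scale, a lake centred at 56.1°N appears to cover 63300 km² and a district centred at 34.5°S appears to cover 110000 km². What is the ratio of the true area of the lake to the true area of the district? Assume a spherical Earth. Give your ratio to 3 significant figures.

On the plate carrée, areal scale = h·k = 1 × sec φ, so true area = apparent × cos φ.
True area of lake: 63300 × cos(56.1°) = 63300 × 0.5577 = 35310 km².
True area of district: 110000 × cos(34.5°) = 110000 × 0.8241 = 90650 km².
Ratio = 35310 / 90650 ≈ 0.389.

0.389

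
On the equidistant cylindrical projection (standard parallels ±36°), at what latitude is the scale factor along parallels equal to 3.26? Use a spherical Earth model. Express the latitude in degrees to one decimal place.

In the equirectangular projection with standard parallel φ₀ = 36° (x = Rλ cos φ₀, y = Rφ), meridians are true-scale (h = 1) and the parallel scale is k = cos φ₀ / cos φ.
k = cos φ₀ / cos φ = 3.26  ⇒  cos φ = cos 36° / 3.26 = 0.2482.
φ = arccos(0.2482) ≈ 75.6°.

75.6°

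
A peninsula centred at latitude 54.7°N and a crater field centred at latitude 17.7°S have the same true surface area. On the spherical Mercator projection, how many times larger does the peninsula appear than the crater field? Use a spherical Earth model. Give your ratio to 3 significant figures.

2.72

Mercator areal scale is sec²φ.
At 54.7°: sec²(54.7°) = 1/0.5779² = 2.995.
At 17.7°: sec²(17.7°) = 1/0.9527² = 1.102.
Ratio = 2.995/1.102 = cos²(17.7°)/cos²(54.7°) ≈ 2.72.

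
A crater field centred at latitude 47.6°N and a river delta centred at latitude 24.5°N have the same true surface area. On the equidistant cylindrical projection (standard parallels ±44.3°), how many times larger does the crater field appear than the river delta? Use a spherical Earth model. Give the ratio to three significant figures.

1.35

In the equirectangular projection with standard parallel φ₀ = 44.3° (x = Rλ cos φ₀, y = Rφ), meridians are true-scale (h = 1) and the parallel scale is k = cos φ₀ / cos φ.
Areal scale at 47.6°: h·k = 1.000 × 1.061 = 1.061.
Areal scale at 24.5°: h·k = 1.000 × 0.7865 = 0.7865.
Ratio = 1.061/0.7865 ≈ 1.35.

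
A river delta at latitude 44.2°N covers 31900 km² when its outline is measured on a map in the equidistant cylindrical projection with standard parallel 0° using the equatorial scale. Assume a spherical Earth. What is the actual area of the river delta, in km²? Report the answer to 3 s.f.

22900 km²

For the equirectangular projection with φ₀ = 0 (plate carrée), h = 1 along meridians and k = sec φ along parallels.
Areal scale = h·k = 1 × sec φ; at 44.2°, h = 1.000, k = 1.395, so h·k = 1.395.
True area = apparent / (areal scale) = 31900 / 1.395 ≈ 22900 km².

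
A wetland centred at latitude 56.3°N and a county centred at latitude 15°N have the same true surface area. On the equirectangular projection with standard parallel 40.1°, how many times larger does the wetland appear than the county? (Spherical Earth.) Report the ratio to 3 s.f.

1.74

The equidistant cylindrical projection with φ₀ = 40.1° has h = 1 (meridians true) and k = cos φ₀ / cos φ along parallels.
Areal scale at 56.3°: h·k = 1.000 × 1.379 = 1.379.
Areal scale at 15°: h·k = 1.000 × 0.7919 = 0.7919.
Ratio = 1.379/0.7919 ≈ 1.74.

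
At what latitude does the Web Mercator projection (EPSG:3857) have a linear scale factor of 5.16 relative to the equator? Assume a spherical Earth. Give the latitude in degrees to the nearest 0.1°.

78.8°

Mercator scale is k = sec φ = 1/cos φ.
1/cos φ = 5.16  ⇒  cos φ = 0.1938  ⇒  φ = arccos(0.1938) ≈ 78.8°.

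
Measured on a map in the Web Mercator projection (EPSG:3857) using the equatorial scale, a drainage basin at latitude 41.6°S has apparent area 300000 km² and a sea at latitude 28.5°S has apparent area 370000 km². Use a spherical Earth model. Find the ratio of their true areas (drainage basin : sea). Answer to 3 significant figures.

0.587

Mercator's areal exaggeration is sec²φ; hence true area = (apparent area) · cos²φ.
True area of drainage basin: 300000 × cos²(41.6°) = 300000 × 0.5592 = 167800 km².
True area of sea: 370000 × cos²(28.5°) = 370000 × 0.7723 = 285800 km².
Ratio = 167800 / 285800 ≈ 0.587.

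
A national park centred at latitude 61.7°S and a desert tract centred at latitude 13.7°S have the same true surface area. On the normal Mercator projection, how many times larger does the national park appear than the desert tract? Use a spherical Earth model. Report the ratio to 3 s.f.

On Mercator, area is exaggerated by sec²φ = 1/cos²φ.
At 61.7°: sec²(61.7°) = 1/0.4741² = 4.449.
At 13.7°: sec²(13.7°) = 1/0.9715² = 1.059.
Ratio = 4.449/1.059 = cos²(13.7°)/cos²(61.7°) ≈ 4.20.

4.20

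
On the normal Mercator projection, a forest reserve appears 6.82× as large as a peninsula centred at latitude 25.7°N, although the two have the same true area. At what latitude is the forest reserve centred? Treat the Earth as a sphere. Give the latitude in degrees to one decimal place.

For equal true areas on Mercator, apparent areas scale as sec²φ, so the ratio is cos²φ₂ / cos²φ₁.
cos²φ₂ / cos²φ₁ = 6.82  ⇒  cos φ₁ = cos 25.7° / √6.82 = 0.9011/2.612 = 0.3450.
φ₁ = arccos(0.3450) ≈ 69.8°.

69.8°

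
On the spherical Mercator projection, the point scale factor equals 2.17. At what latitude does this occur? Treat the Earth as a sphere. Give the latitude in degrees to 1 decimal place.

62.6°

Mercator scale is k = sec φ = 1/cos φ.
1/cos φ = 2.17  ⇒  cos φ = 0.4608  ⇒  φ = arccos(0.4608) ≈ 62.6°.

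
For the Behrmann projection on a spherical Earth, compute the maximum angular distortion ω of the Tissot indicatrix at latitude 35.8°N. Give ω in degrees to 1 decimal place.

7.5°

Behrmann is a cylindrical equal-area projection with standard parallels at ±30°. A cylindrical equal-area projection with standard parallel φ₀ has meridian scale h = cos φ / cos φ₀ and parallel scale k = cos φ₀ / cos φ (so areas are preserved, h·k = 1).
At 35.8°: h = 0.9365, k = 1.068; principal scales a = 1.068, b = 0.9365.
sin(ω/2) = (a − b)/(a + b) = 0.1312/2.004 = 0.06547, so ω = 2 arcsin(0.06547) ≈ 7.5°.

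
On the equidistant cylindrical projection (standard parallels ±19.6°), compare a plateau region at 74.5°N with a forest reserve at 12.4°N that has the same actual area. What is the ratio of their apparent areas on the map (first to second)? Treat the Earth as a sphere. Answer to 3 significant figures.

In the equirectangular projection with standard parallel φ₀ = 19.6° (x = Rλ cos φ₀, y = Rφ), meridians are true-scale (h = 1) and the parallel scale is k = cos φ₀ / cos φ.
Areal scale at 74.5°: h·k = 1.000 × 3.525 = 3.525.
Areal scale at 12.4°: h·k = 1.000 × 0.9646 = 0.9646.
Ratio = 3.525/0.9646 ≈ 3.65.

3.65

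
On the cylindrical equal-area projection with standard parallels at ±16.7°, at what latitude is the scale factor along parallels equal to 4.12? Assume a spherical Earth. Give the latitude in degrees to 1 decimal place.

76.6°

A cylindrical equal-area projection with standard parallel φ₀ has meridian scale h = cos φ / cos φ₀ and parallel scale k = cos φ₀ / cos φ (so areas are preserved, h·k = 1).
k = cos φ₀ / cos φ = 4.12  ⇒  cos φ = cos 16.7° / 4.12 = 0.2325.
φ = arccos(0.2325) ≈ 76.6°.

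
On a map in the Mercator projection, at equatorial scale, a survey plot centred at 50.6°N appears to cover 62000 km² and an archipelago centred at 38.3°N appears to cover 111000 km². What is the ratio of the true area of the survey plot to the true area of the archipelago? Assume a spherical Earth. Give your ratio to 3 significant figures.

On Mercator the areal scale is sec²φ, so true area = apparent × cos²φ.
True area of survey plot: 62000 × cos²(50.6°) = 62000 × 0.4029 = 24980 km².
True area of archipelago: 111000 × cos²(38.3°) = 111000 × 0.6159 = 68360 km².
Ratio = 24980 / 68360 ≈ 0.365.

0.365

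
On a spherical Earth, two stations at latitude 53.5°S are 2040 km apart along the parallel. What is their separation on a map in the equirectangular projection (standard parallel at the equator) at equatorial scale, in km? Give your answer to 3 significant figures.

3430 km

Plate carrée maps x = Rλ, y = Rφ. The meridian scale is h = 1 and the parallel scale is k = 1/cos φ = sec φ.
Along the parallel, k = sec 53.5° = 1/0.5948 = 1.681.
Map distance = 2040 × 1.681 ≈ 3430 km.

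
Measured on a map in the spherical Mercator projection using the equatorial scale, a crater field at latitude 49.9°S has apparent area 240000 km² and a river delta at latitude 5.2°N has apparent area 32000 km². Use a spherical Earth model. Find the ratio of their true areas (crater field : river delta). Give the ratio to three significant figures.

3.14

On Mercator the areal scale is sec²φ, so true area = apparent × cos²φ.
True area of crater field: 240000 × cos²(49.9°) = 240000 × 0.4149 = 99570 km².
True area of river delta: 32000 × cos²(5.2°) = 32000 × 0.9918 = 31740 km².
Ratio = 99570 / 31740 ≈ 3.14.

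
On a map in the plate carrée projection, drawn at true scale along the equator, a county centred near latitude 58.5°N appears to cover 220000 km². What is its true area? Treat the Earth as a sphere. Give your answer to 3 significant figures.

For the equirectangular projection with φ₀ = 0 (plate carrée), h = 1 along meridians and k = sec φ along parallels.
Areal scale = h·k = 1 × sec φ; at 58.5°, h = 1.000, k = 1.914, so h·k = 1.914.
True area = apparent / (areal scale) = 220000 / 1.914 ≈ 115000 km².

115000 km²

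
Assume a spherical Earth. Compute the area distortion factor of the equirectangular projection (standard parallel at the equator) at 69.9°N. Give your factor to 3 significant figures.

In the plate carrée (x = Rλ, y = Rφ), meridians are true-scale (h = 1) and parallels are stretched by k = sec φ.
Areal scale = h·k = 1 × sec φ; at 69.9°, h = 1.000, k = 2.910, so h·k = 2.910.

2.91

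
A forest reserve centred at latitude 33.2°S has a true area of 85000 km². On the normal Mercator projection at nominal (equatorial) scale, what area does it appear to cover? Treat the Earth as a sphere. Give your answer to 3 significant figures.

For Mercator, h = k = sec φ (a conformal cylindrical projection has a single point scale, 1/cos φ).
Areal scale = k² = sec²φ = 1/cos²(33.2°) = 1/0.8368² = 1.428.
Apparent area = 85000 × 1.428 ≈ 121000 km².

121000 km²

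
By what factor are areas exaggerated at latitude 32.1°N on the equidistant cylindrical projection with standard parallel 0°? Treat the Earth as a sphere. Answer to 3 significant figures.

1.18

For the equirectangular projection with φ₀ = 0 (plate carrée), h = 1 along meridians and k = sec φ along parallels.
Areal scale = h·k = 1 × sec φ; at 32.1°, h = 1.000, k = 1.180, so h·k = 1.180.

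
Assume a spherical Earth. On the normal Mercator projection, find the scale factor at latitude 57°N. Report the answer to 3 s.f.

The Mercator projection is conformal; its linear scale factor is the same in every direction and equals sec φ = 1/cos φ.
k = 1/cos 57° = 1/0.5446 = 1.836.

1.84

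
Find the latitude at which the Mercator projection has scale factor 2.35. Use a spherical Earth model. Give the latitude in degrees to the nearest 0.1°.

64.8°

Mercator scale is k = sec φ = 1/cos φ.
1/cos φ = 2.35  ⇒  cos φ = 0.4255  ⇒  φ = arccos(0.4255) ≈ 64.8°.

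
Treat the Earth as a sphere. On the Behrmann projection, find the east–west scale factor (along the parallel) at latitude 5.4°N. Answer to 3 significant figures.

The Behrmann projection is cylindrical equal-area with φ₀ = 30°. A cylindrical equal-area projection with standard parallel φ₀ has meridian scale h = cos φ / cos φ₀ and parallel scale k = cos φ₀ / cos φ (so areas are preserved, h·k = 1).
k = cos 30° / cos 5.4° = 0.8660/0.9956 = 0.8699.

0.870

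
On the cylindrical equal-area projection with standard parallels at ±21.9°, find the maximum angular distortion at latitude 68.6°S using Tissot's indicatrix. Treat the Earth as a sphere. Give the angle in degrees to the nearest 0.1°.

Cylindrical equal-area (φ₀ = 21.9°): h = cos φ / cos 21.9° along meridians, k = cos 21.9° / cos φ along parallels; h·k = 1.
At 68.6°: h = 0.3933, k = 2.543; principal scales a = 2.543, b = 0.3933.
sin(ω/2) = (a − b)/(a + b) = 2.150/2.936 = 0.7321, so ω = 2 arcsin(0.7321) ≈ 94.1°.

94.1°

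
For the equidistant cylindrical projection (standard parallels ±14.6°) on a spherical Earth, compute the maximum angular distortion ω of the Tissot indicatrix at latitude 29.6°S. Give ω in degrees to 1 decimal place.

The equidistant cylindrical projection with φ₀ = 14.6° has h = 1 (meridians true) and k = cos φ₀ / cos φ along parallels.
At 29.6°: h = 1.000, k = 1.113; principal scales a = 1.113, b = 1.000.
sin(ω/2) = (a − b)/(a + b) = 0.1130/2.113 = 0.05346, so ω = 2 arcsin(0.05346) ≈ 6.1°.

6.1°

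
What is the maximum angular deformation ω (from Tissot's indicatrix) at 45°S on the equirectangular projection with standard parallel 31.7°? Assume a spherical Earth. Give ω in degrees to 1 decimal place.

10.6°

In the equirectangular projection with standard parallel φ₀ = 31.7° (x = Rλ cos φ₀, y = Rφ), meridians are true-scale (h = 1) and the parallel scale is k = cos φ₀ / cos φ.
At 45°: h = 1.000, k = 1.203; principal scales a = 1.203, b = 1.000.
sin(ω/2) = (a − b)/(a + b) = 0.2032/2.203 = 0.09224, so ω = 2 arcsin(0.09224) ≈ 10.6°.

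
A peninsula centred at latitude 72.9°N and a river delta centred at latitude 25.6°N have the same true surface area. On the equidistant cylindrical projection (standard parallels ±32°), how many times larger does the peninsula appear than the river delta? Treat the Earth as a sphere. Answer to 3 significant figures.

3.07

With standard parallel φ₀ = 32°, the equirectangular projection gives x = Rλ cos φ₀, y = Rφ, so h = 1 and k = cos 32° / cos φ.
Areal scale at 72.9°: h·k = 1.000 × 2.884 = 2.884.
Areal scale at 25.6°: h·k = 1.000 × 0.9404 = 0.9404.
Ratio = 2.884/0.9404 ≈ 3.07.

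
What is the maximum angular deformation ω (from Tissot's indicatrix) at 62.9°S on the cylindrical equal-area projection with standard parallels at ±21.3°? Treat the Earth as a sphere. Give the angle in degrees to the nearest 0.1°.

75.8°

For cylindrical equal-area with standard parallel φ₀, h = cos φ / cos φ₀ and k = cos φ₀ / cos φ, so h·k = 1.
At 62.9°: h = 0.4889, k = 2.045; principal scales a = 2.045, b = 0.4889.
sin(ω/2) = (a − b)/(a + b) = 1.556/2.534 = 0.6141, so ω = 2 arcsin(0.6141) ≈ 75.8°.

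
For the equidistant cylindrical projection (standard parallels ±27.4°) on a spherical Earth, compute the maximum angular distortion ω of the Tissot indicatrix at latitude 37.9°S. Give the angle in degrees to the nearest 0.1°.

With standard parallel φ₀ = 27.4°, the equirectangular projection gives x = Rλ cos φ₀, y = Rφ, so h = 1 and k = cos 27.4° / cos φ.
At 37.9°: h = 1.000, k = 1.125; principal scales a = 1.125, b = 1.000.
sin(ω/2) = (a − b)/(a + b) = 0.1251/2.125 = 0.05888, so ω = 2 arcsin(0.05888) ≈ 6.8°.

6.8°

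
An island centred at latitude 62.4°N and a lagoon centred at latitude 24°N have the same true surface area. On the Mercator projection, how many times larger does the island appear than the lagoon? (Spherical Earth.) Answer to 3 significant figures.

Mercator areal scale is sec²φ.
At 62.4°: sec²(62.4°) = 1/0.4633² = 4.659.
At 24°: sec²(24°) = 1/0.9135² = 1.198.
Ratio = 4.659/1.198 = cos²(24°)/cos²(62.4°) ≈ 3.89.

3.89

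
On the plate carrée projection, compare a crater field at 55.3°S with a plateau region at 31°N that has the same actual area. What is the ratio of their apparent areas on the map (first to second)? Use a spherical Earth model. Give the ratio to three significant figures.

In the plate carrée (x = Rλ, y = Rφ), meridians are true-scale (h = 1) and parallels are stretched by k = sec φ.
Areal scale at 55.3°: h·k = 1.000 × 1.757 = 1.757.
Areal scale at 31°: h·k = 1.000 × 1.167 = 1.167.
Ratio = 1.757/1.167 ≈ 1.51.

1.51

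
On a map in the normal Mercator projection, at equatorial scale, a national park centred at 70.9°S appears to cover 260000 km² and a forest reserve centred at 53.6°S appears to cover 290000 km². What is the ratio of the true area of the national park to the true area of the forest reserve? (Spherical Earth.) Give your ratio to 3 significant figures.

Mercator's areal exaggeration is sec²φ; hence true area = (apparent area) · cos²φ.
True area of national park: 260000 × cos²(70.9°) = 260000 × 0.1071 = 27840 km².
True area of forest reserve: 290000 × cos²(53.6°) = 290000 × 0.3521 = 102100 km².
Ratio = 27840 / 102100 ≈ 0.273.

0.273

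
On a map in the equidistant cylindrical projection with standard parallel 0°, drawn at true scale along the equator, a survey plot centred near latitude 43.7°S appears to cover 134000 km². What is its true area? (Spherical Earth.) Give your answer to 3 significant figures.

For the equirectangular projection with φ₀ = 0 (plate carrée), h = 1 along meridians and k = sec φ along parallels.
Areal scale = h·k = 1 × sec φ; at 43.7°, h = 1.000, k = 1.383, so h·k = 1.383.
True area = apparent / (areal scale) = 134000 / 1.383 ≈ 96900 km².

96900 km²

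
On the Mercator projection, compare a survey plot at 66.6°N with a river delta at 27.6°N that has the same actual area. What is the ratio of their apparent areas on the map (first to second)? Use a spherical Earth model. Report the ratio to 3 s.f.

4.98

Mercator areal scale is sec²φ.
At 66.6°: sec²(66.6°) = 1/0.3971² = 6.340.
At 27.6°: sec²(27.6°) = 1/0.8862² = 1.273.
Ratio = 6.340/1.273 = cos²(27.6°)/cos²(66.6°) ≈ 4.98.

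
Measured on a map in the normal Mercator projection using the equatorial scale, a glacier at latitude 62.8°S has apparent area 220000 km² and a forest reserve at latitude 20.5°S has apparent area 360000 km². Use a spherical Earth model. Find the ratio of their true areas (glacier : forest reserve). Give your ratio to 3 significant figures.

0.146

Since Mercator area scale is 1/cos²φ, the true area equals the apparent area multiplied by cos²φ.
True area of glacier: 220000 × cos²(62.8°) = 220000 × 0.2089 = 45970 km².
True area of forest reserve: 360000 × cos²(20.5°) = 360000 × 0.8774 = 315800 km².
Ratio = 45970 / 315800 ≈ 0.146.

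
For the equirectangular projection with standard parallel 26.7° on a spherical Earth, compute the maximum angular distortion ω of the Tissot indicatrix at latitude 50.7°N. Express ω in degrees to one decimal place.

The equidistant cylindrical projection with φ₀ = 26.7° has h = 1 (meridians true) and k = cos φ₀ / cos φ along parallels.
At 50.7°: h = 1.000, k = 1.410; principal scales a = 1.410, b = 1.000.
sin(ω/2) = (a − b)/(a + b) = 0.4105/2.410 = 0.1703, so ω = 2 arcsin(0.1703) ≈ 19.6°.

19.6°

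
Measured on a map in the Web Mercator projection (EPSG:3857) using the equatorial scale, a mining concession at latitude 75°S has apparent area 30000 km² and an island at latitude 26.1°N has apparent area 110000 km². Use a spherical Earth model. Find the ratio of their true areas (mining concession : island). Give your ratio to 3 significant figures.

0.0227

On Mercator the areal scale is sec²φ, so true area = apparent × cos²φ.
True area of mining concession: 30000 × cos²(75°) = 30000 × 0.06699 = 2010 km².
True area of island: 110000 × cos²(26.1°) = 110000 × 0.8065 = 88710 km².
Ratio = 2010 / 88710 ≈ 0.0227.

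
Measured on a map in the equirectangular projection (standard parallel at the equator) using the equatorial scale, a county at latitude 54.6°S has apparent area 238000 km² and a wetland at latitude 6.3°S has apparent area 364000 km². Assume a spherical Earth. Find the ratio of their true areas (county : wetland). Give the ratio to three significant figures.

Plate carrée has h = 1 and k = sec φ, giving areal scale sec φ; true area = (apparent area) · cos φ.
True area of county: 238000 × cos(54.6°) = 238000 × 0.5793 = 137900 km².
True area of wetland: 364000 × cos(6.3°) = 364000 × 0.9940 = 361800 km².
Ratio = 137900 / 361800 ≈ 0.381.

0.381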